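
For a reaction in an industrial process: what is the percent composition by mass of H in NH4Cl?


M(NH4Cl) = 1×14.01 + 4×1.008 + 1×35.45 = 53.492 g/mol
Mass of H = 4 × 1.008 = 4.032 g/mol
% H = 4.032/53.492 × 100 = 7.54%

7.54%


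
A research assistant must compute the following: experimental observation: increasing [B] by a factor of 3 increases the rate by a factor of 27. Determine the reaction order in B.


rate ∝ [B]^n
3^n = 27 → n = 3
Order in B: 3

3


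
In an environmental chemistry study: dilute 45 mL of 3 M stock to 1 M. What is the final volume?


C1V1 = C2V2
3 × 45 = 1 × V2
V2 = 135/1 = 135.0 mL

135.0 mL


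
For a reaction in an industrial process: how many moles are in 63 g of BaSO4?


M(BaSO4) = 233.4 g/mol
n = mass/M = 63/233.4 = 0.2699 mol

0.2699 mol


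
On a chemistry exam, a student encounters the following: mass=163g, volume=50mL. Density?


ρ = mass/volume
= 163/50
= 3.26 g/mL

3.26 g/mL


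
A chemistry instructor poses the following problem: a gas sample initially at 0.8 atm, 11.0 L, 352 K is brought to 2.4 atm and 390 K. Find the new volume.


P1V1/T1 = P2V2/T2
V2 = P1V1T2/(T1P2)
= 0.8×11.0×390/(352×2.4)
= 4.063 L

4.063 L


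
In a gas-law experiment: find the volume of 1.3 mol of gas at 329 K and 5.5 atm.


PV = nRT  (R = 0.08206 L·atm/(mol·K))
V = nRT/P = 1.3×0.08206×329/5.5
= 6.381 L

6.381 L


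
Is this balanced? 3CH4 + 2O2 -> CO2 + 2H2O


Equation: 3CH4 + 2O2 -> CO2 + 2H2O
Check atoms: C: 3≠1, H: 12≠4, O: 4=4
Not balanced

No, not balanced


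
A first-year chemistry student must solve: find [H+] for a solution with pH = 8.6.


[H+] = 10^(-pH) = 10^(-8.6)
= 2.51×10^-9 M

2.51×10^-9 M


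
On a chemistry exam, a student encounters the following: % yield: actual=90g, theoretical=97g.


% yield = actual/theoretical × 100
= 90/97 × 100
= 92.78%

92.78%


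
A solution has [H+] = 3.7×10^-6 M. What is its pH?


pH = -log10([H+]) = -log10(3.7×10^-6)
= 6 - log10(3.7)
= 6 - 0.57
= 5.43

5.43


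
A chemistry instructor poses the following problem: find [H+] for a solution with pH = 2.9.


[H+] = 10^(-pH) = 10^(-2.9)
= 1.26×10^-3 M

1.26×10^-3 M


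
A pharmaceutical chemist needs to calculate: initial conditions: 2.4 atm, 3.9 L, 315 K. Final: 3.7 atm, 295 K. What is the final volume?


P1V1/T1 = P2V2/T2
V2 = P1V1T2/(T1P2)
= 2.4×3.9×295/(315×3.7)
= 2.369 L

2.369 L


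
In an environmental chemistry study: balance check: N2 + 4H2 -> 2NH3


Equation: N2 + 4H2 -> 2NH3
Check atoms: H: 8≠6, N: 2=2
Not balanced

No, not balanced


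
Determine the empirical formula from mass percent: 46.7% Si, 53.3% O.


Assume 100 g sample. Moles of each element:
  Si: 46.7/28.09 = 1.663 mol
  O: 53.3/16.0 = 3.331 mol
Divide by smallest (1.663):
  Si: 1.663/1.663 = 1.0
  O: 3.331/1.663 = 2.0
Empirical formula: SiO2

SiO2


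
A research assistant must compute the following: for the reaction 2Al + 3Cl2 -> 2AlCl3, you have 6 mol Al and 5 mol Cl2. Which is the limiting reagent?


Mole ratio available / coefficient:
  Al: 6/2 = 3.000
  Cl2: 5/3 = 1.667
Smaller ratio is limiting.

Cl2


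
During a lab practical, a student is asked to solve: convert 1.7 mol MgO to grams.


M(MgO) = 40.31 g/mol
mass = n × M = 1.7 × 40.31 = 68.53 g

68.53 g


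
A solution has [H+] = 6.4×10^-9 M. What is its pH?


pH = -log10([H+]) = -log10(6.4×10^-9)
= 9 - log10(6.4)
= 9 - 0.81
= 8.19

8.19


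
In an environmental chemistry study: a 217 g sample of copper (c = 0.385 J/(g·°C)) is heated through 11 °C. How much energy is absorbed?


q = mcΔT = 217 × 0.385 × 11
= 919.00 J

919.00 J


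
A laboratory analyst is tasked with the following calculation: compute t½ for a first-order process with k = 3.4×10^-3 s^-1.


t½ = ln2/k = 0.693147/(3.4×10^-3 s^-1)
= 203.9 s

203.9 s


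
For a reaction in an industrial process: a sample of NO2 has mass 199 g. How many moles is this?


M(NO2) = 46.01 g/mol
n = mass/M = 199/46.01 = 4.3251 mol

4.3251 mol


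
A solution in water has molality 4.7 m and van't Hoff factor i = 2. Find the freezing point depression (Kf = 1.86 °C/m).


ΔTf = Kf × m × i
= 1.86 × 4.7 × 2
= 17.484 °C

17.484 °C


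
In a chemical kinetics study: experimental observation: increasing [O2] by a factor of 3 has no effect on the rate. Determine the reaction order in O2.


rate ∝ [O2]^n
rate ∝ [O2]^0
Order in O2: 0

0


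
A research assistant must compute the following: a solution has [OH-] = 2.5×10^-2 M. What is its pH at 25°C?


pOH = -log10([OH-]) = -log10(2.5×10^-2)
= 2 - log10(2.5) = 1.6
pH = 14 - pOH = 14 - 1.6 = 12.4

12.4


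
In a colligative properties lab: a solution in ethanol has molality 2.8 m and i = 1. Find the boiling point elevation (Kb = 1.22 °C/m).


ΔTb = Kb × m × i
= 1.22 × 2.8 × 1
= 3.416 °C

3.416 °C


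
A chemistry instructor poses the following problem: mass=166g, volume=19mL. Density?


ρ = mass/volume
= 166/19
= 8.737 g/mL

8.737 g/mL


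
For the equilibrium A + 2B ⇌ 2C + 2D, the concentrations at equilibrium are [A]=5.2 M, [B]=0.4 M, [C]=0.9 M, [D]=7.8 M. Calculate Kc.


Kc = [C]^2[D]^2/([A][B]^2)
= (0.9^2 × 7.8^2)/(5.2^1 × 0.4^2)
= 49.2804/0.832
= 59.23

59.23


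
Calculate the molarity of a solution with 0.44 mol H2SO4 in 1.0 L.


M = n/V = 0.44/1.0 = 0.440 mol/L

0.440 M


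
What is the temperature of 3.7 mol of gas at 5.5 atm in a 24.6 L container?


PV = nRT  (R = 0.08206 L·atm/(mol·K))
T = PV/(nR) = 5.5×24.6/(3.7×0.08206)
= 135.30/0.303622
= 445.62 K

445.62 K


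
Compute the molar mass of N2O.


M(N2O) = 2×14.01 + 1×16.0
= 28.02 + 16.0
= 44.02 g/mol

44.02 g/mol


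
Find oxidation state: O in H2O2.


Peroxide: O is -1
Oxidation number: -1

-1


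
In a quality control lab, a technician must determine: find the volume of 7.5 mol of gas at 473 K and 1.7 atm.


PV = nRT  (R = 0.08206 L·atm/(mol·K))
V = nRT/P = 7.5×0.08206×473/1.7
= 171.24 L

171.24 L


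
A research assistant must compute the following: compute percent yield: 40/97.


% yield = actual/theoretical × 100
= 40/97 × 100
= 41.24%

41.24%


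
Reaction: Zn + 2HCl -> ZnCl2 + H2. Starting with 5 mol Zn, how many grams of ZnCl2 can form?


Mole ratio ZnCl2:Zn = 1:1
n(ZnCl2) = 5 × 1/1 = 5.000 mol
mass = 5.000 × 136.28 = 681.4 g

681.4 g


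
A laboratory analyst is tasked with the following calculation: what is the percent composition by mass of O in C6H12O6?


M(C6H12O6) = 6×12.01 + 12×1.008 + 6×16.0 = 180.156 g/mol
Mass of O = 6 × 16.0 = 96.00 g/mol
% O = 96.00/180.156 × 100 = 53.29%

53.29%


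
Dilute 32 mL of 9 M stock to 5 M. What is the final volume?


C1V1 = C2V2
9 × 32 = 5 × V2
V2 = 288/5 = 57.6 mL

57.6 mL


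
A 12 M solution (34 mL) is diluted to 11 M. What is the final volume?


C1V1 = C2V2
12 × 34 = 11 × V2
V2 = 408/11 = 37.09 mL

37.09 mL


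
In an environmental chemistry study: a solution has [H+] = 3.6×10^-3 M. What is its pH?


pH = -log10([H+]) = -log10(3.6×10^-3)
= 3 - log10(3.6)
= 3 - 0.56
= 2.44

2.44


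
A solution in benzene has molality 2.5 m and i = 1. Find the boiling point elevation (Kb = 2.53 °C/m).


ΔTb = Kb × m × i
= 2.53 × 2.5 × 1
= 6.325 °C

6.325 °C


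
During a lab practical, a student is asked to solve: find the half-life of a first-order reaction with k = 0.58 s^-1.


t½ = ln2/k = 0.693147/(0.58 s^-1)
= 1.195 s

1.195 s


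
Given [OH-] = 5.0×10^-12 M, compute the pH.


pOH = -log10([OH-]) = -log10(5.0×10^-12)
= 12 - log10(5.0) = 11.3
pH = 14 - pOH = 14 - 11.3 = 2.7

2.7


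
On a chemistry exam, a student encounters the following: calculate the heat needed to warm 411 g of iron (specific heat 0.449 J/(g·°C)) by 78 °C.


q = mcΔT = 411 × 0.449 × 78
= 14394.04 J

14394.04 J


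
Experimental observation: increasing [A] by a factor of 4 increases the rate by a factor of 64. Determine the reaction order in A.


rate ∝ [A]^n
4^n = 64 → n = 3
Order in A: 3

3


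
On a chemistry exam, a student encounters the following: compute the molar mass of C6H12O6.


M(C6H12O6) = 6×12.01 + 12×1.008 + 6×16.0
= 72.06 + 12.1 + 96.0
= 180.16 g/mol

180.16 g/mol


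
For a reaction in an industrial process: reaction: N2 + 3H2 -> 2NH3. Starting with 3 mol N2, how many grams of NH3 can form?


Mole ratio NH3:N2 = 2:1
n(NH3) = 3 × 2/1 = 6.000 mol
mass = 6.000 × 17.03 = 102.18 g

102.18 g


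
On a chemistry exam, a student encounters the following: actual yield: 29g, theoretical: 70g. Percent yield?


% yield = actual/theoretical × 100
= 29/70 × 100
= 41.43%

41.43%


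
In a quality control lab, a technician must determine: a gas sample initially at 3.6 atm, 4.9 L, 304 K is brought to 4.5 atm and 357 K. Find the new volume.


P1V1/T1 = P2V2/T2
V2 = P1V1T2/(T1P2)
= 3.6×4.9×357/(304×4.5)
= 4.603 L

4.603 L


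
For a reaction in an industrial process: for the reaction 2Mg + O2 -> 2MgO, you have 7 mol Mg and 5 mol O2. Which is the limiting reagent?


Mole ratio available / coefficient:
  Mg: 7/2 = 3.500
  O2: 5/1 = 5.000
Smaller ratio is limiting.

Mg


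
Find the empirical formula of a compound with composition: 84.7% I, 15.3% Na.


Assume 100 g sample. Moles of each element:
  I: 84.7/126.9 = 0.667 mol
  Na: 15.3/22.99 = 0.666 mol
Divide by smallest (0.666):
  I: 0.667/0.666 = 1.0
  Na: 0.666/0.666 = 1.0
Empirical formula: NaI

NaI


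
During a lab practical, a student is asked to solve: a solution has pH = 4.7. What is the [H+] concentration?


[H+] = 10^(-pH) = 10^(-4.7)
= 2.0×10^-5 M

2.0×10^-5 M


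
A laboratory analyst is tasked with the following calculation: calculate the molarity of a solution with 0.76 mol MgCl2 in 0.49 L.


M = n/V = 0.76/0.49 = 1.551 mol/L

1.551 M


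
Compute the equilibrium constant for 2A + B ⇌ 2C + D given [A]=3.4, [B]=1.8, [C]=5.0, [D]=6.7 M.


Kc = [C]^2[D]/([A]^2[B])
= (5.0^2 × 6.7^1)/(3.4^2 × 1.8^1)
= 167.5/20.808
= 8.050

8.050


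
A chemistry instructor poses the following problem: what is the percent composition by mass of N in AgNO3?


M(AgNO3) = 1×107.87 + 1×14.01 + 3×16.0 = 169.88 g/mol
Mass of N = 1 × 14.01 = 14.01 g/mol
% N = 14.01/169.88 × 100 = 8.25%

8.25%


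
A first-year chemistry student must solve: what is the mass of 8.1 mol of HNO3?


M(HNO3) = 63.02 g/mol
mass = n × M = 8.1 × 63.02 = 510.46 g

510.46 g


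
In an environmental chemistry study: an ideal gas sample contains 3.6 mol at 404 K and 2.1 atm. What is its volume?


PV = nRT  (R = 0.08206 L·atm/(mol·K))
V = nRT/P = 3.6×0.08206×404/2.1
= 56.832 L

56.832 L


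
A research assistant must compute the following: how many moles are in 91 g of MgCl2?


M(MgCl2) = 95.21 g/mol
n = mass/M = 91/95.21 = 0.9558 mol

0.9558 mol


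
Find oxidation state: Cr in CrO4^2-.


x + 4(-2) = -2, so x = +6
Oxidation number: +6

+6


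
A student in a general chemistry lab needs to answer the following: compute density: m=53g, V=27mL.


ρ = mass/volume
= 53/27
= 1.963 g/mL

1.963 g/mL


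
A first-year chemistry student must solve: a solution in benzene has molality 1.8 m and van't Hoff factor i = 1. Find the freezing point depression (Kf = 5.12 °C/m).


ΔTf = Kf × m × i
= 5.12 × 1.8 × 1
= 9.216 °C

9.216 °C


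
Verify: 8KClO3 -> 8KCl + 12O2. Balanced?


Equation: 8KClO3 -> 8KCl + 12O2
Check atoms: Cl: 8=8, K: 8=8, O: 24=24
Balanced

Yes, balanced


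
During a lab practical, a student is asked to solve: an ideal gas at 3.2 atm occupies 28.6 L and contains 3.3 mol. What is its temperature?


PV = nRT  (R = 0.08206 L·atm/(mol·K))
T = PV/(nR) = 3.2×28.6/(3.3×0.08206)
= 91.52/0.270798
= 337.96 K

337.96 K


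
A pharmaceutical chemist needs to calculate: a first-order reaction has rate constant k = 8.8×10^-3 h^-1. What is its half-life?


t½ = ln2/k = 0.693147/(8.8×10^-3 h^-1)
= 78.77 h

78.77 h


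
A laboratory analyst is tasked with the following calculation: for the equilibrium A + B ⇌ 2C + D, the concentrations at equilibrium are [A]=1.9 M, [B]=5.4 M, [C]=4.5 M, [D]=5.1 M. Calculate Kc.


Kc = [C]^2[D]/([A][B])
= (4.5^2 × 5.1^1)/(1.9^1 × 5.4^1)
= 103.275/10.26
= 10.07

10.07


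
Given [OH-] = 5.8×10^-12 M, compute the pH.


pOH = -log10([OH-]) = -log10(5.8×10^-12)
= 12 - log10(5.8) = 11.24
pH = 14 - pOH = 14 - 11.24 = 2.76

2.76


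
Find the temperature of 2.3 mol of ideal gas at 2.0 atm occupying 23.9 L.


PV = nRT  (R = 0.08206 L·atm/(mol·K))
T = PV/(nR) = 2.0×23.9/(2.3×0.08206)
= 47.80/0.188738
= 253.26 K

253.26 K


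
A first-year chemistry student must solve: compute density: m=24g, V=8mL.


ρ = mass/volume
= 24/8
= 3.0 g/mL

3.0 g/mL


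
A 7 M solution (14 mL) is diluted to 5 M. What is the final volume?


C1V1 = C2V2
7 × 14 = 5 × V2
V2 = 98/5 = 19.6 mL

19.6 mL


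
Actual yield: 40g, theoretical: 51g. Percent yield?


% yield = actual/theoretical × 100
= 40/51 × 100
= 78.43%

78.43%


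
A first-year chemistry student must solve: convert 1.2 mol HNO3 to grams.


M(HNO3) = 63.02 g/mol
mass = n × M = 1.2 × 63.02 = 75.62 g

75.62 g


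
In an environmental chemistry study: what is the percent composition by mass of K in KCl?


M(KCl) = 1×39.1 + 1×35.45 = 74.55 g/mol
Mass of K = 1 × 39.1 = 39.10 g/mol
% K = 39.10/74.55 × 100 = 52.45%

52.45%


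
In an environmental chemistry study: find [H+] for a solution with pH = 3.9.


[H+] = 10^(-pH) = 10^(-3.9)
= 1.26×10^-4 M

1.26×10^-4 M


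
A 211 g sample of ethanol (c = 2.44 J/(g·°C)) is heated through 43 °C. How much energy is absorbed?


q = mcΔT = 211 × 2.44 × 43
= 22138.12 J

22138.12 J


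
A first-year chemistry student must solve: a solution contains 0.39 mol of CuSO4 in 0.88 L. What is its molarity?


M = n/V = 0.39/0.88 = 0.443 mol/L

0.443 M


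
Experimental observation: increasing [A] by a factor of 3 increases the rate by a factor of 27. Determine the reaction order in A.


rate ∝ [A]^n
3^n = 27 → n = 3
Order in A: 3

3


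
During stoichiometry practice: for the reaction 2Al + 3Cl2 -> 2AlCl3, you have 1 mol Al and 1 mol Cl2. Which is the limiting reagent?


Mole ratio available / coefficient:
  Al: 1/2 = 0.500
  Cl2: 1/3 = 0.333
Smaller ratio is limiting.

Cl2


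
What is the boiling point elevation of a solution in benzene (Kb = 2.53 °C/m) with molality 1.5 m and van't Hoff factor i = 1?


ΔTb = Kb × m × i
= 2.53 × 1.5 × 1
= 3.795 °C

3.795 °C


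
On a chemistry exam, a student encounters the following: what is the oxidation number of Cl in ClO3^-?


x + 3(-2) = -1, so x = +5
Oxidation number: +5

+5


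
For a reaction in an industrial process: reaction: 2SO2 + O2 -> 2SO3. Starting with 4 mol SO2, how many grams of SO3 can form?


Mole ratio SO3:SO2 = 2:2
n(SO3) = 4 × 2/2 = 4.000 mol
mass = 4.000 × 80.07 = 320.28 g

320.28 g


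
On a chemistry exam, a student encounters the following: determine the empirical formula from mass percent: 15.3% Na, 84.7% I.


Assume 100 g sample. Moles of each element:
  Na: 15.3/22.99 = 0.666 mol
  I: 84.7/126.9 = 0.667 mol
Divide by smallest (0.666):
  Na: 0.666/0.666 = 1.0
  I: 0.667/0.666 = 1.0
Empirical formula: NaI

NaI


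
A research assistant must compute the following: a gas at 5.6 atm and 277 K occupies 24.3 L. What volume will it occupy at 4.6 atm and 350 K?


P1V1/T1 = P2V2/T2
V2 = P1V1T2/(T1P2)
= 5.6×24.3×350/(277×4.6)
= 37.379 L

37.379 L


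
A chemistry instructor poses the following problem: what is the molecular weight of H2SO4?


M(H2SO4) = 2×1.008 + 1×32.07 + 4×16.0
= 2.02 + 32.07 + 64.0
= 98.09 g/mol

98.09 g/mol


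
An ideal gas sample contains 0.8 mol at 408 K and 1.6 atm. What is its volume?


PV = nRT  (R = 0.08206 L·atm/(mol·K))
V = nRT/P = 0.8×0.08206×408/1.6
= 16.74 L

16.74 L


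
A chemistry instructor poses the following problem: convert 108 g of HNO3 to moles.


M(HNO3) = 63.02 g/mol
n = mass/M = 108/63.02 = 1.7137 mol

1.7137 mol


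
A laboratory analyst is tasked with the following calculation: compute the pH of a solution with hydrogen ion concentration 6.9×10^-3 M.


pH = -log10([H+]) = -log10(6.9×10^-3)
= 3 - log10(6.9)
= 3 - 0.84
= 2.16

2.16


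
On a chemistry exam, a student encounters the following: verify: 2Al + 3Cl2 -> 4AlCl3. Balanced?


Equation: 2Al + 3Cl2 -> 4AlCl3
Check atoms: Al: 2≠4, Cl: 6≠12
Not balanced

No, not balanced


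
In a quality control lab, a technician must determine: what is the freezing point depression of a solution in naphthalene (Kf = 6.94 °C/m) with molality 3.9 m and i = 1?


ΔTf = Kf × m × i
= 6.94 × 3.9 × 1
= 27.066 °C

27.066 °C


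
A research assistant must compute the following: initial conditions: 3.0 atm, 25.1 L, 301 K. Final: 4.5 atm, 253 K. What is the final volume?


P1V1/T1 = P2V2/T2
V2 = P1V1T2/(T1P2)
= 3.0×25.1×253/(301×4.5)
= 14.065 L

14.065 L


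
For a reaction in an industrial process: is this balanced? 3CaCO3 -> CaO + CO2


Equation: 3CaCO3 -> CaO + CO2
Check atoms: C: 3≠1, Ca: 3≠1, O: 9≠3
Not balanced

No, not balanced


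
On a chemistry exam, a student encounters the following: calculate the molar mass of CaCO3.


M(CaCO3) = 1×40.08 + 1×12.01 + 3×16.0
= 40.08 + 12.01 + 48.0
= 100.09 g/mol

100.09 g/mol


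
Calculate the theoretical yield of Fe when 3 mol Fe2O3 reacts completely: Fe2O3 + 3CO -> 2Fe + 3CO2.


Mole ratio Fe:Fe2O3 = 2:1
n(Fe) = 3 × 2/1 = 6.000 mol
mass = 6.000 × 55.85 = 335.1 g

335.1 g


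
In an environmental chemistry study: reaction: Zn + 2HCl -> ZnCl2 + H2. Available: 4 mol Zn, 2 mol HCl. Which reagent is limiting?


Mole ratio available / coefficient:
  Zn: 4/1 = 4.000
  HCl: 2/2 = 1.000
Smaller ratio is limiting.

HCl


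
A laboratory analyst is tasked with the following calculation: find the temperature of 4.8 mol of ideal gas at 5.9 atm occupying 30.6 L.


PV = nRT  (R = 0.08206 L·atm/(mol·K))
T = PV/(nR) = 5.9×30.6/(4.8×0.08206)
= 180.54/0.393888
= 458.35 K

458.35 K


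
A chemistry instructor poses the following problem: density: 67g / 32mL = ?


ρ = mass/volume
= 67/32
= 2.094 g/mL

2.094 g/mL


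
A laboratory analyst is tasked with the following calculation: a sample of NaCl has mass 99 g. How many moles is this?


M(NaCl) = 58.44 g/mol
n = mass/M = 99/58.44 = 1.694 mol

1.694 mol


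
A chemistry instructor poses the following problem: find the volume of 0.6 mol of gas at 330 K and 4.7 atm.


PV = nRT  (R = 0.08206 L·atm/(mol·K))
V = nRT/P = 0.6×0.08206×330/4.7
= 3.457 L

3.457 L


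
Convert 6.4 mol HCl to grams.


M(HCl) = 36.46 g/mol
mass = n × M = 6.4 × 36.46 = 233.34 g

233.34 g


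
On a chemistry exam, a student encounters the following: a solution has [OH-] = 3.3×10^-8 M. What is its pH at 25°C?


pOH = -log10([OH-]) = -log10(3.3×10^-8)
= 8 - log10(3.3) = 7.48
pH = 14 - pOH = 14 - 7.48 = 6.52

6.52


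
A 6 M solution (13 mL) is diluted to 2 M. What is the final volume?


C1V1 = C2V2
6 × 13 = 2 × V2
V2 = 78/2 = 39.0 mL

39.0 mL


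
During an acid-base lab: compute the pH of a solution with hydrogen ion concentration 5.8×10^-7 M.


pH = -log10([H+]) = -log10(5.8×10^-7)
= 7 - log10(5.8)
= 7 - 0.76
= 6.24

6.24


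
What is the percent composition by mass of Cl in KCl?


M(KCl) = 1×39.1 + 1×35.45 = 74.55 g/mol
Mass of Cl = 1 × 35.45 = 35.45 g/mol
% Cl = 35.45/74.55 × 100 = 47.55%

47.55%


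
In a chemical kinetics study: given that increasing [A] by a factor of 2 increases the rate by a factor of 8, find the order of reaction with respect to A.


rate ∝ [A]^n
2^n = 8 → n = 3
Order in A: 3

3


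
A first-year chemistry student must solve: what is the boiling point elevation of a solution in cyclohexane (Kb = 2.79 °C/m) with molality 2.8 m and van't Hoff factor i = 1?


ΔTb = Kb × m × i
= 2.79 × 2.8 × 1
= 7.812 °C

7.812 °C


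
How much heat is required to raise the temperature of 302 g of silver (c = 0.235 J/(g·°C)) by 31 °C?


q = mcΔT = 302 × 0.235 × 31
= 2200.07 J

2200.07 J


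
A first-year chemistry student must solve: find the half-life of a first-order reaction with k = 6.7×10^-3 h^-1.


t½ = ln2/k = 0.693147/(6.7×10^-3 h^-1)
= 103.5 h

103.5 h


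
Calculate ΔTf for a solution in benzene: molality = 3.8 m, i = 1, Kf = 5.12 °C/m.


ΔTf = Kf × m × i
= 5.12 × 3.8 × 1
= 19.456 °C

19.456 °C


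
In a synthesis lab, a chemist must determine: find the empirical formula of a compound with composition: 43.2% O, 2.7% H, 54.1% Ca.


Assume 100 g sample. Moles of each element:
  O: 43.2/16.0 = 2.7 mol
  H: 2.7/1.008 = 2.679 mol
  Ca: 54.1/40.08 = 1.35 mol
Divide by smallest (1.35):
  O: 2.7/1.35 = 2.0
  H: 2.679/1.35 = 1.98
  Ca: 1.35/1.35 = 1.0
Empirical formula: CaO2H2

CaO2H2


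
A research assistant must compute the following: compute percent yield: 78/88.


% yield = actual/theoretical × 100
= 78/88 × 100
= 88.64%

88.64%


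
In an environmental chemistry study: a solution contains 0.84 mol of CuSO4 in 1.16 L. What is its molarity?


M = n/V = 0.84/1.16 = 0.724 mol/L

0.724 M


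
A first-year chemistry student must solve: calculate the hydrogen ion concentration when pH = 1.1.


[H+] = 10^(-pH) = 10^(-1.1)
= 7.94×10^-2 M

7.94×10^-2 M


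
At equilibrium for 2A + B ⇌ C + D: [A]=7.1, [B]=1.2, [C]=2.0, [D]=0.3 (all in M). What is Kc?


Kc = [C][D]/([A]^2[B])
= (2.0^1 × 0.3^1)/(7.1^2 × 1.2^1)
= 0.6/60.492
= 0.009919

0.009919


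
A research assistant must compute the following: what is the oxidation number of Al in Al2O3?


Al is +3
Oxidation number: +3

+3


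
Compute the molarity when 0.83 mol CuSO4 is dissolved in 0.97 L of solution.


M = n/V = 0.83/0.97 = 0.856 mol/L

0.856 M


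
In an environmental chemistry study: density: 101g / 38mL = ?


ρ = mass/volume
= 101/38
= 2.658 g/mL

2.658 g/mL


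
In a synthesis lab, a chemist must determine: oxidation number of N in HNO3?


(+1) + x + 3(-2) = 0, so x = +5
Oxidation number: +5

+5


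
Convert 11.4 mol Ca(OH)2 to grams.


M(Ca(OH)2) = 74.1 g/mol
mass = n × M = 11.4 × 74.1 = 844.74 g

844.74 g


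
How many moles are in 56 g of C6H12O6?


M(C6H12O6) = 180.16 g/mol
n = mass/M = 56/180.16 = 0.3108 mol

0.3108 mol


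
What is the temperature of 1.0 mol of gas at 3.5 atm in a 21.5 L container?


PV = nRT  (R = 0.08206 L·atm/(mol·K))
T = PV/(nR) = 3.5×21.5/(1.0×0.08206)
= 75.25/0.082060
= 917.01 K

917.01 K


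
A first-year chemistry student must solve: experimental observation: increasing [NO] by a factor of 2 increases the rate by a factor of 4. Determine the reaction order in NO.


rate ∝ [NO]^n
2^n = 4 → n = 2
Order in NO: 2

2


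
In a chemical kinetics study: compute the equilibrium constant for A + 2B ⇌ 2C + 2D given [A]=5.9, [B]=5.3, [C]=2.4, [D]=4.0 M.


Kc = [C]^2[D]^2/([A][B]^2)
= (2.4^2 × 4.0^2)/(5.9^1 × 5.3^2)
= 92.16/165.731
= 0.5561

0.5561


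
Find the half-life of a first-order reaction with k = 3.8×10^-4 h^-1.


t½ = ln2/k = 0.693147/(3.8×10^-4 h^-1)
= 1824 h

1824 h


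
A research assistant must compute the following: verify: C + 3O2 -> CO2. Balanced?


Equation: C + 3O2 -> CO2
Check atoms: C: 1=1, O: 6≠2
Not balanced

No, not balanced


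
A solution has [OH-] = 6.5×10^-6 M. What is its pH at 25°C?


pOH = -log10([OH-]) = -log10(6.5×10^-6)
= 6 - log10(6.5) = 5.19
pH = 14 - pOH = 14 - 5.19 = 8.81

8.81


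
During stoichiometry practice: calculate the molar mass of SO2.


M(SO2) = 1×32.07 + 2×16.0
= 32.07 + 32.0
= 64.07 g/mol

64.07 g/mol


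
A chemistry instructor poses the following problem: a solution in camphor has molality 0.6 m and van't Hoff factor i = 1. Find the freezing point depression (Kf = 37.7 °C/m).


ΔTf = Kf × m × i
= 37.7 × 0.6 × 1
= 22.62 °C

22.62 °C


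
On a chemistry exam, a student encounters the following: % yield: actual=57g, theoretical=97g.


% yield = actual/theoretical × 100
= 57/97 × 100
= 58.76%

58.76%


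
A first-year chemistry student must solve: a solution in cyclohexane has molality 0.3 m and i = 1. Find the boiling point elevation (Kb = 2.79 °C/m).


ΔTb = Kb × m × i
= 2.79 × 0.3 × 1
= 0.837 °C

0.837 °C


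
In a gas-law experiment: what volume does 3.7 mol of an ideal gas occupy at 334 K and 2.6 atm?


PV = nRT  (R = 0.08206 L·atm/(mol·K))
V = nRT/P = 3.7×0.08206×334/2.6
= 39.004 L

39.004 L


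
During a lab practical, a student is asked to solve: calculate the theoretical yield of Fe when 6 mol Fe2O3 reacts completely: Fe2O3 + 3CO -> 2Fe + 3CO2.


Mole ratio Fe:Fe2O3 = 2:1
n(Fe) = 6 × 2/1 = 12.000 mol
mass = 12.000 × 55.85 = 670.2 g

670.2 g


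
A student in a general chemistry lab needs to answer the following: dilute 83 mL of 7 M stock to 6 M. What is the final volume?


C1V1 = C2V2
7 × 83 = 6 × V2
V2 = 581/6 = 96.83 mL

96.83 mL


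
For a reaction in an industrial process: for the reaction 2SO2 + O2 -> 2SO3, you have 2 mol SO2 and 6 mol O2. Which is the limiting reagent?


Mole ratio available / coefficient:
  SO2: 2/2 = 1.000
  O2: 6/1 = 6.000
Smaller ratio is limiting.

SO2


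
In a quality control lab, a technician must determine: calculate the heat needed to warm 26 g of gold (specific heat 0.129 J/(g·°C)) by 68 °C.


q = mcΔT = 26 × 0.129 × 68
= 228.07 J

228.07 J


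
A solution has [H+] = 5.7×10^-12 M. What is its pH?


pH = -log10([H+]) = -log10(5.7×10^-12)
= 12 - log10(5.7)
= 12 - 0.76
= 11.24

11.24


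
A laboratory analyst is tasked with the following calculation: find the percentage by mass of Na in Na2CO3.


M(Na2CO3) = 2×22.99 + 1×12.01 + 3×16.0 = 105.99 g/mol
Mass of Na = 2 × 22.99 = 45.98 g/mol
% Na = 45.98/105.99 × 100 = 43.38%

43.38%


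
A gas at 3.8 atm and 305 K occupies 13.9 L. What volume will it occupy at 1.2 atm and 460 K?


P1V1/T1 = P2V2/T2
V2 = P1V1T2/(T1P2)
= 3.8×13.9×460/(305×1.2)
= 66.386 L

66.386 L


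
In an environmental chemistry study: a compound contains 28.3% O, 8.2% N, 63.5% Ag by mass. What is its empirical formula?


Assume 100 g sample. Moles of each element:
  O: 28.3/16.0 = 1.769 mol
  N: 8.2/14.01 = 0.585 mol
  Ag: 63.5/107.87 = 0.589 mol
Divide by smallest (0.585):
  O: 1.769/0.585 = 3.02
  N: 0.585/0.585 = 1.0
  Ag: 0.589/0.585 = 1.01
Empirical formula: AgNO3

AgNO3


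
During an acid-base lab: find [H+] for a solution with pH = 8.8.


[H+] = 10^(-pH) = 10^(-8.8)
= 1.58×10^-9 M

1.58×10^-9 M


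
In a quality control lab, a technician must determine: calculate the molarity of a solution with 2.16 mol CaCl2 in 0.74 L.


M = n/V = 2.16/0.74 = 2.919 mol/L

2.919 M


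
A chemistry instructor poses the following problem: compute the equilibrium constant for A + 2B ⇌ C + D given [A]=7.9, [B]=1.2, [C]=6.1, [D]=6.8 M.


Kc = [C][D]/([A][B]^2)
= (6.1^1 × 6.8^1)/(7.9^1 × 1.2^2)
= 41.48/11.376
= 3.646

3.646


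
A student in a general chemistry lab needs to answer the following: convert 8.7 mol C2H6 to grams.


M(C2H6) = 30.07 g/mol
mass = n × M = 8.7 × 30.07 = 261.61 g

261.61 g


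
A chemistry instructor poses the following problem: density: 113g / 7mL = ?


ρ = mass/volume
= 113/7
= 16.143 g/mL

16.143 g/mL


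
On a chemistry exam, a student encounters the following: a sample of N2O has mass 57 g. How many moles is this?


M(N2O) = 44.02 g/mol
n = mass/M = 57/44.02 = 1.2949 mol

1.2949 mol


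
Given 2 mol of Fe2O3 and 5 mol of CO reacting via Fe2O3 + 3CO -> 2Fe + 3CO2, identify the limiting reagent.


Mole ratio available / coefficient:
  Fe2O3: 2/1 = 2.000
  CO: 5/3 = 1.667
Smaller ratio is limiting.

CO


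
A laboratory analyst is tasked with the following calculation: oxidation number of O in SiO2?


O is usually -2
Oxidation number: -2

-2


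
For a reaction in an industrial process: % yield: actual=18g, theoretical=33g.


% yield = actual/theoretical × 100
= 18/33 × 100
= 54.55%

54.55%


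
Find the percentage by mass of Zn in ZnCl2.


M(ZnCl2) = 1×65.38 + 2×35.45 = 136.28 g/mol
Mass of Zn = 1 × 65.38 = 65.38 g/mol
% Zn = 65.38/136.28 × 100 = 47.97%

47.97%


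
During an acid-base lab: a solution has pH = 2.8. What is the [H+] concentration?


[H+] = 10^(-pH) = 10^(-2.8)
= 1.58×10^-3 M

1.58×10^-3 M


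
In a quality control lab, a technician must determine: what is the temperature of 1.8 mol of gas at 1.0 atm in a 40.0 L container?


PV = nRT  (R = 0.08206 L·atm/(mol·K))
T = PV/(nR) = 1.0×40.0/(1.8×0.08206)
= 40.00/0.147708
= 270.80 K

270.80 K


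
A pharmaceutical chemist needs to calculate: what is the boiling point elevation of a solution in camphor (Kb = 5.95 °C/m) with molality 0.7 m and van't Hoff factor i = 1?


ΔTb = Kb × m × i
= 5.95 × 0.7 × 1
= 4.165 °C

4.165 °C


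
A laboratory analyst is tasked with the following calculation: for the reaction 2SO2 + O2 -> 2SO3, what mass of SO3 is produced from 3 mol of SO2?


Mole ratio SO3:SO2 = 2:2
n(SO3) = 3 × 2/2 = 3.000 mol
mass = 3.000 × 80.07 = 240.21 g

240.21 g


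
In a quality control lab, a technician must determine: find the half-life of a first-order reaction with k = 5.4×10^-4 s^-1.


t½ = ln2/k = 0.693147/(5.4×10^-4 s^-1)
= 1284 s

1284 s


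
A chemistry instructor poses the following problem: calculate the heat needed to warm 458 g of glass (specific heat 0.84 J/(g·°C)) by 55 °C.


q = mcΔT = 458 × 0.84 × 55
= 21159.60 J

21159.60 J


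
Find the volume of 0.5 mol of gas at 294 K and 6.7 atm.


PV = nRT  (R = 0.08206 L·atm/(mol·K))
V = nRT/P = 0.5×0.08206×294/6.7
= 1.8 L

1.8 L


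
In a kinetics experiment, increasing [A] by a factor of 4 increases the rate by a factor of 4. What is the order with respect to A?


rate ∝ [A]^n
4^n = 4 → n = 1
Order in A: 1

1


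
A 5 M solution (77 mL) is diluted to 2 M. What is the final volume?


C1V1 = C2V2
5 × 77 = 2 × V2
V2 = 385/2 = 192.5 mL

192.5 mL


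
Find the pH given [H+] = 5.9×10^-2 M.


pH = -log10([H+]) = -log10(5.9×10^-2)
= 2 - log10(5.9)
= 2 - 0.77
= 1.23

1.23


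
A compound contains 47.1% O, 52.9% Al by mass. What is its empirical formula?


Assume 100 g sample. Moles of each element:
  O: 47.1/16.0 = 2.944 mol
  Al: 52.9/26.98 = 1.961 mol
Divide by smallest (1.961):
  O: 2.944/1.961 = 1.5
  Al: 1.961/1.961 = 1.0
Multiply all ratios by 2 to obtain whole numbers.
Empirical formula: Al2O3

Al2O3


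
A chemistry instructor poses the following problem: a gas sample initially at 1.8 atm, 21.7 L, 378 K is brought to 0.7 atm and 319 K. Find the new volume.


P1V1/T1 = P2V2/T2
V2 = P1V1T2/(T1P2)
= 1.8×21.7×319/(378×0.7)
= 47.09 L

47.09 L


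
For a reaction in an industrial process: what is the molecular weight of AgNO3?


M(AgNO3) = 1×107.87 + 1×14.01 + 3×16.0
= 107.87 + 14.01 + 48.0
= 169.88 g/mol

169.88 g/mol


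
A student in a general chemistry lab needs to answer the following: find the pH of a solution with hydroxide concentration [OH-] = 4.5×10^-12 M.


pOH = -log10([OH-]) = -log10(4.5×10^-12)
= 12 - log10(4.5) = 11.35
pH = 14 - pOH = 14 - 11.35 = 2.65

2.65


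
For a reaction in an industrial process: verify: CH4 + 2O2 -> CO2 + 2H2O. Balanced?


Equation: CH4 + 2O2 -> CO2 + 2H2O
Check atoms: C: 1=1, H: 4=4, O: 4=4
Balanced

Yes, balanced


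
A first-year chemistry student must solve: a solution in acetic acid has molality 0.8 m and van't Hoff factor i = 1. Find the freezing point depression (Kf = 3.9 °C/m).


ΔTf = Kf × m × i
= 3.9 × 0.8 × 1
= 3.12 °C

3.12 °C


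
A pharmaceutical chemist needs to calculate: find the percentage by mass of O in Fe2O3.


M(Fe2O3) = 2×55.85 + 3×16.0 = 159.70 g/mol
Mass of O = 3 × 16.0 = 48.00 g/mol
% O = 48.00/159.70 × 100 = 30.06%

30.06%


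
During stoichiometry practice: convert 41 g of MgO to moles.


M(MgO) = 40.31 g/mol
n = mass/M = 41/40.31 = 1.0171 mol

1.0171 mol


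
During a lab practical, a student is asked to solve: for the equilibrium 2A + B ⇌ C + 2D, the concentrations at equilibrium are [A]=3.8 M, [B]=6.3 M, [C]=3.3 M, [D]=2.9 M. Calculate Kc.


Kc = [C][D]^2/([A]^2[B])
= (3.3^1 × 2.9^2)/(3.8^2 × 6.3^1)
= 27.753/90.972
= 0.3051

0.3051


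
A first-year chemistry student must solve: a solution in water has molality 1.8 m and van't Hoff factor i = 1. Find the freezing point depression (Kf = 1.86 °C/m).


ΔTf = Kf × m × i
= 1.86 × 1.8 × 1
= 3.348 °C

3.348 °C


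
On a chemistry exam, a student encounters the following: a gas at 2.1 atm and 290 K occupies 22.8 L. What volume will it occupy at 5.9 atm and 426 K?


P1V1/T1 = P2V2/T2
V2 = P1V1T2/(T1P2)
= 2.1×22.8×426/(290×5.9)
= 11.921 L

11.921 L


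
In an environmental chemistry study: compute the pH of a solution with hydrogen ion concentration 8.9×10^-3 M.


pH = -log10([H+]) = -log10(8.9×10^-3)
= 3 - log10(8.9)
= 3 - 0.95
= 2.05

2.05


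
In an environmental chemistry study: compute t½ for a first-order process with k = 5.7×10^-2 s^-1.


t½ = ln2/k = 0.693147/(5.7×10^-2 s^-1)
= 12.16 s

12.16 s


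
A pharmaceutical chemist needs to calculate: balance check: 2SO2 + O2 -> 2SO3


Equation: 2SO2 + O2 -> 2SO3
Check atoms: O: 6=6, S: 2=2
Balanced

Yes, balanced


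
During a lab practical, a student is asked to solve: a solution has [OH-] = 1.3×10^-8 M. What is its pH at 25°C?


pOH = -log10([OH-]) = -log10(1.3×10^-8)
= 8 - log10(1.3) = 7.89
pH = 14 - pOH = 14 - 7.89 = 6.11

6.11


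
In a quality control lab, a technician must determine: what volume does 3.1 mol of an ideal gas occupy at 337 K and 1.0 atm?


PV = nRT  (R = 0.08206 L·atm/(mol·K))
V = nRT/P = 3.1×0.08206×337/1.0
= 85.728 L

85.728 L


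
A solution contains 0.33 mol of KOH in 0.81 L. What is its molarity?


M = n/V = 0.33/0.81 = 0.407 mol/L

0.407 M


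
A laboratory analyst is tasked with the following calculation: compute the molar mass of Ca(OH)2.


M(Ca(OH)2) = 1×40.08 + 2×16.0 + 2×1.008
= 40.08 + 32.0 + 2.02
= 74.1 g/mol

74.1 g/mol


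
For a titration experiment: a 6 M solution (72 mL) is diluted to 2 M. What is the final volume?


C1V1 = C2V2
6 × 72 = 2 × V2
V2 = 432/2 = 216.0 mL

216.0 mL


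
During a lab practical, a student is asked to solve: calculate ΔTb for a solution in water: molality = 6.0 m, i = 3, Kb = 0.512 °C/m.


ΔTb = Kb × m × i
= 0.512 × 6.0 × 3
= 9.216 °C

9.216 °C


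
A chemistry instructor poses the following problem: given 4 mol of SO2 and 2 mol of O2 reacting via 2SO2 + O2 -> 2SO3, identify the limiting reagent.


Mole ratio available / coefficient:
  SO2: 4/2 = 2.000
  O2: 2/1 = 2.000
Smaller ratio is limiting.

neither (stoichiometric); SO2 and O2 are fully consumed


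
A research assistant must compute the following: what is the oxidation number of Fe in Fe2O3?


2x + 3(-2) = 0, so x = +3
Oxidation number: +3

+3


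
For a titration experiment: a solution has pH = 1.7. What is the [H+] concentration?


[H+] = 10^(-pH) = 10^(-1.7)
= 2.0×10^-2 M

2.0×10^-2 M


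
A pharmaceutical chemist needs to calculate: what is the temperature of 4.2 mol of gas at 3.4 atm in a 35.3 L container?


PV = nRT  (R = 0.08206 L·atm/(mol·K))
T = PV/(nR) = 3.4×35.3/(4.2×0.08206)
= 120.02/0.344652
= 348.24 K

348.24 K


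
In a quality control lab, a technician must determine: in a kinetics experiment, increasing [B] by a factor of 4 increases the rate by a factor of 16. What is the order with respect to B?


rate ∝ [B]^n
4^n = 16 → n = 2
Order in B: 2

2


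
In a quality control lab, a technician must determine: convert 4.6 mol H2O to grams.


M(H2O) = 18.02 g/mol
mass = n × M = 4.6 × 18.02 = 82.89 g

82.89 g


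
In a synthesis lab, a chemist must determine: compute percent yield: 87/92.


% yield = actual/theoretical × 100
= 87/92 × 100
= 94.57%

94.57%


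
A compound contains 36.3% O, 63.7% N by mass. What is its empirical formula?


Assume 100 g sample. Moles of each element:
  O: 36.3/16.0 = 2.269 mol
  N: 63.7/14.01 = 4.547 mol
Divide by smallest (2.269):
  O: 2.269/2.269 = 1.0
  N: 4.547/2.269 = 2.0
Empirical formula: N2O

N2O


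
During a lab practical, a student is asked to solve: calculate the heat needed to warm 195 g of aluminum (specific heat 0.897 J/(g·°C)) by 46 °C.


q = mcΔT = 195 × 0.897 × 46
= 8046.09 J

8046.09 J


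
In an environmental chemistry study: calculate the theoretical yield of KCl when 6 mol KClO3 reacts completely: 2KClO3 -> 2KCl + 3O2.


Mole ratio KCl:KClO3 = 2:2
n(KCl) = 6 × 2/2 = 6.000 mol
mass = 6.000 × 74.55 = 447.3 g

447.3 g


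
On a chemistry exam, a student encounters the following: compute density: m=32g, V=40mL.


ρ = mass/volume
= 32/40
= 0.8 g/mL

0.8 g/mL


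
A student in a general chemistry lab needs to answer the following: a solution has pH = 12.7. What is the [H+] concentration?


[H+] = 10^(-pH) = 10^(-12.7)
= 2.0×10^-13 M

2.0×10^-13 M


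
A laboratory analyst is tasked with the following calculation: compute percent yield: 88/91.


% yield = actual/theoretical × 100
= 88/91 × 100
= 96.7%

96.7%


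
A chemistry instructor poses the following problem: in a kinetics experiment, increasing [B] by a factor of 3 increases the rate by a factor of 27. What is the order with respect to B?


rate ∝ [B]^n
3^n = 27 → n = 3
Order in B: 3

3


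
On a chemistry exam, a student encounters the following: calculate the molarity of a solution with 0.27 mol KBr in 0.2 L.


M = n/V = 0.27/0.2 = 1.350 mol/L

1.350 M


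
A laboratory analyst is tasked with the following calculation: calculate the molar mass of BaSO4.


M(BaSO4) = 1×137.33 + 1×32.07 + 4×16.0
= 137.33 + 32.07 + 64.0
= 233.4 g/mol

233.4 g/mol


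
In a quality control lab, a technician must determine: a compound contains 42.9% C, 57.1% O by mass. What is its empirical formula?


Assume 100 g sample. Moles of each element:
  C: 42.9/12.01 = 3.572 mol
  O: 57.1/16.0 = 3.569 mol
Divide by smallest (3.569):
  C: 3.572/3.569 = 1.0
  O: 3.569/3.569 = 1.0
Empirical formula: CO

CO


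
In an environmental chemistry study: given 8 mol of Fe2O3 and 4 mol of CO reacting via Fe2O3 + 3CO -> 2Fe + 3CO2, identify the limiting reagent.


Mole ratio available / coefficient:
  Fe2O3: 8/1 = 8.000
  CO: 4/3 = 1.333
Smaller ratio is limiting.

CO


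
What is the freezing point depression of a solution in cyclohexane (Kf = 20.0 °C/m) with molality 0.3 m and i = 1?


ΔTf = Kf × m × i
= 20.0 × 0.3 × 1
= 6.0 °C

6.0 °C


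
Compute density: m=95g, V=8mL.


ρ = mass/volume
= 95/8
= 11.875 g/mL

11.875 g/mL


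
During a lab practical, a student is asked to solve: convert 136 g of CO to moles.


M(CO) = 28.01 g/mol
n = mass/M = 136/28.01 = 4.8554 mol

4.8554 mol


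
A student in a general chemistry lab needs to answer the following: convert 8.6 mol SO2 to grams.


M(SO2) = 64.07 g/mol
mass = n × M = 8.6 × 64.07 = 551.00 g

551.00 g


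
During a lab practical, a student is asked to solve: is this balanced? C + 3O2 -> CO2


Equation: C + 3O2 -> CO2
Check atoms: C: 1=1, O: 6≠2
Not balanced

No, not balanced


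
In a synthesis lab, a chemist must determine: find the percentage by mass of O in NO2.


M(NO2) = 1×14.01 + 2×16.0 = 46.01 g/mol
Mass of O = 2 × 16.0 = 32.00 g/mol
% O = 32.00/46.01 × 100 = 69.55%

69.55%
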